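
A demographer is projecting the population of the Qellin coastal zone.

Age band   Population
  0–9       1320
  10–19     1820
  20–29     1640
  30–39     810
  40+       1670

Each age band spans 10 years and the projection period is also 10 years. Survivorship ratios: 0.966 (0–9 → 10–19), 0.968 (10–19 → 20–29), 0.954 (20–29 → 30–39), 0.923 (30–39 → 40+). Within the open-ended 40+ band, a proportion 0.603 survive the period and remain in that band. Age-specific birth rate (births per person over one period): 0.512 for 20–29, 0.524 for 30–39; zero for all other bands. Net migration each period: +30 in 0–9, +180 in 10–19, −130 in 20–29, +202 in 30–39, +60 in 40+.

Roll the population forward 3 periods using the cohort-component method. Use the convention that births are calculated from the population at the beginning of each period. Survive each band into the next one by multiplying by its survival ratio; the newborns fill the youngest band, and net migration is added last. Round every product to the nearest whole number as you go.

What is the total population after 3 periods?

(Bands numbered youngest = 1 to oldest = 5.)
After projecting period 1:
Births: 1640 * 0.512 = 840, 810 * 0.524 = 424 — total 1264
Band 2: 1320 * 0.966 = 1275
Band 3: 1820 * 0.968 = 1762
Band 4: 1640 * 0.954 = 1565
Band 5: 810 * 0.923 + 1670 * 0.603 = 748 + 1007 = 1755
Net migration: Band 1 + 30 → 1294; Band 2 + 180 → 1455; Band 3 − 130 → 1632; Band 4 + 202 → 1767; Band 5 + 60 → 1815
Giving 1294 / 1455 / 1632 / 1767 / 1815.
After projecting period 2:
Births: 1632 * 0.512 = 836, 1767 * 0.524 = 926 — total 1762
Band 2: 1294 * 0.966 = 1250
Band 3: 1455 * 0.968 = 1408
Band 4: 1632 * 0.954 = 1557
Band 5: 1767 * 0.923 + 1815 * 0.603 = 1631 + 1094 = 2725
Net migration: Band 1 + 30 → 1792; Band 2 + 180 → 1430; Band 3 − 130 → 1278; Band 4 + 202 → 1759; Band 5 + 60 → 2785
Giving 1792 / 1430 / 1278 / 1759 / 2785.
After projecting period 3:
Births: 1278 * 0.512 = 654, 1759 * 0.524 = 922 — total 1576
Band 2: 1792 * 0.966 = 1731
Band 3: 1430 * 0.968 = 1384
Band 4: 1278 * 0.954 = 1219
Band 5: 1759 * 0.923 + 2785 * 0.603 = 1624 + 1679 = 3303
Net migration: Band 1 + 30 → 1606; Band 2 + 180 → 1911; Band 3 − 130 → 1254; Band 4 + 202 → 1421; Band 5 + 60 → 3363
Giving 1606 / 1911 / 1254 / 1421 / 3363.
Total after period 3: 1606 + 1911 + 1254 + 1421 + 3363 = 9555

9555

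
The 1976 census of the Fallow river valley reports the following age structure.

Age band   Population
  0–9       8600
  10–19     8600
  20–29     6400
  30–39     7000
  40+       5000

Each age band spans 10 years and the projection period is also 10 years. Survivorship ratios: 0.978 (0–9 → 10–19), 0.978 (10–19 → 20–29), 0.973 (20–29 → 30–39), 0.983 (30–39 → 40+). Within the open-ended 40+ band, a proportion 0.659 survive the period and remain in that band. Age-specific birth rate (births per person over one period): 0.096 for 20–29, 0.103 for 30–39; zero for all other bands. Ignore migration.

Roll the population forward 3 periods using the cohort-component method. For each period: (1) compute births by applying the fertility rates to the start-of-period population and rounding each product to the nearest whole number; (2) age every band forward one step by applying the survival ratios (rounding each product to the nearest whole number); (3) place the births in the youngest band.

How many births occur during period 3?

(Bands numbered youngest = 1 to oldest = 5.)
— Period 1 —
Births: 6400 × 0.096 = 614, 7000 × 0.103 = 721 ⇒ total 1335
Band 2: 8600 × 0.978 = 8411
Band 3: 8600 × 0.978 = 8411
Band 4: 6400 × 0.973 = 6227
Band 5: 7000 × 0.983 + 5000 × 0.659 = 6881 + 3295 = 10176
Giving 1335 / 8411 / 8411 / 6227 / 10176.
— Period 2 —
Births: 8411 × 0.096 = 807, 6227 × 0.103 = 641 ⇒ total 1448
Band 2: 1335 × 0.978 = 1306
Band 3: 8411 × 0.978 = 8226
Band 4: 8411 × 0.973 = 8184
Band 5: 6227 × 0.983 + 10176 × 0.659 = 6121 + 6706 = 12827
Giving 1448 / 1306 / 8226 / 8184 / 12827.
— Period 3 —
Births: 8226 × 0.096 = 790, 8184 × 0.103 = 843 ⇒ total 1633
Band 2: 1448 × 0.978 = 1416
Band 3: 1306 × 0.978 = 1277
Band 4: 8226 × 0.973 = 8004
Band 5: 8184 × 0.983 + 12827 × 0.659 = 8045 + 8453 = 16498
Giving 1633 / 1416 / 1277 / 8004 / 16498.

1633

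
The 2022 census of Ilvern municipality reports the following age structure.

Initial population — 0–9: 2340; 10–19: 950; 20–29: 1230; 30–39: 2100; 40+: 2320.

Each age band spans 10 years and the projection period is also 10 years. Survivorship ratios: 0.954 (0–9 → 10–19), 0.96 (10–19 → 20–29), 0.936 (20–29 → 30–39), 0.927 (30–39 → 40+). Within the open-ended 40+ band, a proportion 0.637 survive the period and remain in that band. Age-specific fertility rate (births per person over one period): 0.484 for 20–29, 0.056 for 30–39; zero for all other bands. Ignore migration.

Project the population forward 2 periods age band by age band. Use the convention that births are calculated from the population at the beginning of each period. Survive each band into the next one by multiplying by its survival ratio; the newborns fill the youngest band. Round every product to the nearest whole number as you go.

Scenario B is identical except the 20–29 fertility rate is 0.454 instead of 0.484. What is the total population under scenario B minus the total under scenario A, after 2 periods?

Let group 1 be 0–9 through group 5 = 40+.
Period 1.
Births: 1230 * 0.484 = 595  |  2100 * 0.056 = 118 ⇒ total 713
Group 2: 2340 * 0.954 = 2232
Group 3: 950 * 0.96 = 912
Group 4: 1230 * 0.936 = 1151
Group 5: 2100 * 0.927 + 2320 * 0.637 = 1947 + 1478 = 3425
Population now: 0–9=713, 10–19=2232, 20–29=912, 30–39=1151, 40+=3425
Period 2.
Births: 912 * 0.484 = 441  |  1151 * 0.056 = 64 ⇒ total 505
Group 2: 713 * 0.954 = 680
Group 3: 2232 * 0.96 = 2143
Group 4: 912 * 0.936 = 854
Group 5: 1151 * 0.927 + 3425 * 0.637 = 1067 + 2182 = 3249
Population now: 0–9=505, 10–19=680, 20–29=2143, 30–39=854, 40+=3249
Scenario A total after 2 periods: 7431
Scenario B projection —
Period 1.
Births: 1230 * 0.454 = 558  |  2100 * 0.056 = 118 ⇒ total 676
Group 2: 2340 * 0.954 = 2232
Group 3: 950 * 0.96 = 912
Group 4: 1230 * 0.936 = 1151
Group 5: 2100 * 0.927 + 2320 * 0.637 = 1947 + 1478 = 3425
Population now: 0–9=676, 10–19=2232, 20–29=912, 30–39=1151, 40+=3425
Period 2.
Births: 912 * 0.454 = 414  |  1151 * 0.056 = 64 ⇒ total 478
Group 2: 676 * 0.954 = 645
Group 3: 2232 * 0.96 = 2143
Group 4: 912 * 0.936 = 854
Group 5: 1151 * 0.927 + 3425 * 0.637 = 1067 + 2182 = 3249
Population now: 0–9=478, 10–19=645, 20–29=2143, 30–39=854, 40+=3249
Scenario B total after 2 periods: 7369
Difference B − A = 7369 − 7431 = -62

-62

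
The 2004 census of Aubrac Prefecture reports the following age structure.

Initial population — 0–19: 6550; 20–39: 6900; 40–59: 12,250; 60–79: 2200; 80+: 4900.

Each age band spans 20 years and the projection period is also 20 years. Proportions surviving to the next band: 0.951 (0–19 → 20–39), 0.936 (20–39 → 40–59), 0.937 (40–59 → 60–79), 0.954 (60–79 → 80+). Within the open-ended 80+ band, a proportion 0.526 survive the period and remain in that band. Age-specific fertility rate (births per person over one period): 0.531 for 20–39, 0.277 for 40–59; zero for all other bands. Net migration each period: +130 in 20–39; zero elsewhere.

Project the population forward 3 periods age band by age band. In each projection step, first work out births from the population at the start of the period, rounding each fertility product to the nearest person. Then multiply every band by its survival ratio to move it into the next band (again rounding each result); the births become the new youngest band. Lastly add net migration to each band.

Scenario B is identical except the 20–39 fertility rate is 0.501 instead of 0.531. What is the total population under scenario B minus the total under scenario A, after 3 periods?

-670

Call the bands 1 to 5, youngest first.
[period 1]
Births: 6900 × 0.531 = 3664 ; 12250 × 0.277 = 3393 — total 7057
Band 2: 6550 × 0.951 = 6229
Band 3: 6900 × 0.936 = 6458
Band 4: 12250 × 0.937 = 11478
Band 5: 2200 × 0.954 + 4900 × 0.526 = 2099 + 2577 = 4676
Net migration: Band 2 + 130 → 6359
Giving 7057 / 6359 / 6458 / 11478 / 4676.
[period 2]
Births: 6359 × 0.531 = 3377 ; 6458 × 0.277 = 1789 — total 5166
Band 2: 7057 × 0.951 = 6711
Band 3: 6359 × 0.936 = 5952
Band 4: 6458 × 0.937 = 6051
Band 5: 11478 × 0.954 + 4676 × 0.526 = 10950 + 2460 = 13410
Net migration: Band 2 + 130 → 6841
Giving 5166 / 6841 / 5952 / 6051 / 13410.
[period 3]
Births: 6841 × 0.531 = 3633 ; 5952 × 0.277 = 1649 — total 5282
Band 2: 5166 × 0.951 = 4913
Band 3: 6841 × 0.936 = 6403
Band 4: 5952 × 0.937 = 5577
Band 5: 6051 × 0.954 + 13410 × 0.526 = 5773 + 7054 = 12827
Net migration: Band 2 + 130 → 5043
Giving 5282 / 5043 / 6403 / 5577 / 12827.
Scenario A total after 3 periods: 35132
Scenario B projection —
[period 1]
Births: 6900 × 0.501 = 3457 ; 12250 × 0.277 = 3393 — total 6850
Band 2: 6550 × 0.951 = 6229
Band 3: 6900 × 0.936 = 6458
Band 4: 12250 × 0.937 = 11478
Band 5: 2200 × 0.954 + 4900 × 0.526 = 2099 + 2577 = 4676
Net migration: Band 2 + 130 → 6359
Giving 6850 / 6359 / 6458 / 11478 / 4676.
[period 2]
Births: 6359 × 0.501 = 3186 ; 6458 × 0.277 = 1789 — total 4975
Band 2: 6850 × 0.951 = 6514
Band 3: 6359 × 0.936 = 5952
Band 4: 6458 × 0.937 = 6051
Band 5: 11478 × 0.954 + 4676 × 0.526 = 10950 + 2460 = 13410
Net migration: Band 2 + 130 → 6644
Giving 4975 / 6644 / 5952 / 6051 / 13410.
[period 3]
Births: 6644 × 0.501 = 3329 ; 5952 × 0.277 = 1649 — total 4978
Band 2: 4975 × 0.951 = 4731
Band 3: 6644 × 0.936 = 6219
Band 4: 5952 × 0.937 = 5577
Band 5: 6051 × 0.954 + 13410 × 0.526 = 5773 + 7054 = 12827
Net migration: Band 2 + 130 → 4861
Giving 4978 / 4861 / 6219 / 5577 / 12827.
Scenario B total after 3 periods: 34462
Difference B − A = 34462 − 35132 = -670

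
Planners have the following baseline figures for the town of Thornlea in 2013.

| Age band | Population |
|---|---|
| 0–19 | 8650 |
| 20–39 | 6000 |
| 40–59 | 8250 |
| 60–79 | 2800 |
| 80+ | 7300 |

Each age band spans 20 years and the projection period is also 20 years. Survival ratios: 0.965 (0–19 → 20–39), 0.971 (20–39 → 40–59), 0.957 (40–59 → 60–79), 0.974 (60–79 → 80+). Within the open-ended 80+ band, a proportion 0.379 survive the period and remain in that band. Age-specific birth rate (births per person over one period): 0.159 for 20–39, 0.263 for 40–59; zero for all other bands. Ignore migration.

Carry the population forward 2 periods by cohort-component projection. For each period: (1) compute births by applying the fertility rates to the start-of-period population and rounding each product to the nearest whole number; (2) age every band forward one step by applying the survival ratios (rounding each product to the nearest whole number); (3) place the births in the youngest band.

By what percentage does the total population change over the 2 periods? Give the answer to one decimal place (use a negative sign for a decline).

-11.1

Let band 1 be 0–19 through band 5 = 80+.
— Period 1 —
Births: 6000 × 0.159 = 954  |  8250 × 0.263 = 2170 → total 3124
Band 2: 8650 × 0.965 = 8347
Band 3: 6000 × 0.971 = 5826
Band 4: 8250 × 0.957 = 7895
Band 5: 2800 × 0.974 + 7300 × 0.379 = 2727 + 2767 = 5494
Giving 3124 / 8347 / 5826 / 7895 / 5494.
— Period 2 —
Births: 8347 × 0.159 = 1327  |  5826 × 0.263 = 1532 → total 2859
Band 2: 3124 × 0.965 = 3015
Band 3: 8347 × 0.971 = 8105
Band 4: 5826 × 0.957 = 5575
Band 5: 7895 × 0.974 + 5494 × 0.379 = 7690 + 2082 = 9772
Giving 2859 / 3015 / 8105 / 5575 / 9772.
Total: 33000 → 29326; change = -3674; percentage change = -11.1%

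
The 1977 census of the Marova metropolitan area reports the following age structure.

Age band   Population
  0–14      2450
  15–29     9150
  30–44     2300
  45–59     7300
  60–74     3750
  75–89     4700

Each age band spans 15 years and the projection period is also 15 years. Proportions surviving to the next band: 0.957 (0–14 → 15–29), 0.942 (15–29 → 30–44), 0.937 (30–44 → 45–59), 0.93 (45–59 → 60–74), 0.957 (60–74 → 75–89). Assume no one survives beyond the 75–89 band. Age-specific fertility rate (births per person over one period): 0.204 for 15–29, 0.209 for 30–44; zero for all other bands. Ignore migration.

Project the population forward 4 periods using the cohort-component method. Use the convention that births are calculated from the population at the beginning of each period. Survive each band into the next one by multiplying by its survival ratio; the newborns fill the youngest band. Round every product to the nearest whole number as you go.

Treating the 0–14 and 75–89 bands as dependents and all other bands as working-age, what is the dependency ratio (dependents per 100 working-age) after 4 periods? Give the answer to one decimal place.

118.0

Call the groups 1 to 6, youngest first.
[period 1]
Births: 9150 * 0.204 = 1867  |  2300 * 0.209 = 481 → 2348
Group 2: 2450 * 0.957 = 2345
Group 3: 9150 * 0.942 = 8619
Group 4: 2300 * 0.937 = 2155
Group 5: 7300 * 0.93 = 6789
Group 6: 3750 * 0.957 = 3589
Giving 2348 / 2345 / 8619 / 2155 / 6789 / 3589.
[period 2]
Births: 2345 * 0.204 = 478  |  8619 * 0.209 = 1801 → 2279
Group 2: 2348 * 0.957 = 2247
Group 3: 2345 * 0.942 = 2209
Group 4: 8619 * 0.937 = 8076
Group 5: 2155 * 0.93 = 2004
Group 6: 6789 * 0.957 = 6497
Giving 2279 / 2247 / 2209 / 8076 / 2004 / 6497.
[period 3]
Births: 2247 * 0.204 = 458  |  2209 * 0.209 = 462 → 920
Group 2: 2279 * 0.957 = 2181
Group 3: 2247 * 0.942 = 2117
Group 4: 2209 * 0.937 = 2070
Group 5: 8076 * 0.93 = 7511
Group 6: 2004 * 0.957 = 1918
Giving 920 / 2181 / 2117 / 2070 / 7511 / 1918.
[period 4]
Births: 2181 * 0.204 = 445  |  2117 * 0.209 = 442 → 887
Group 2: 920 * 0.957 = 880
Group 3: 2181 * 0.942 = 2055
Group 4: 2117 * 0.937 = 1984
Group 5: 2070 * 0.93 = 1925
Group 6: 7511 * 0.957 = 7188
Giving 887 / 880 / 2055 / 1984 / 1925 / 7188.
Dependents (band 0–14 + band 75–89) = 887 + 7188 = 8075; working-age = 6844; ratio = 8075/6844 × 100 = 118.0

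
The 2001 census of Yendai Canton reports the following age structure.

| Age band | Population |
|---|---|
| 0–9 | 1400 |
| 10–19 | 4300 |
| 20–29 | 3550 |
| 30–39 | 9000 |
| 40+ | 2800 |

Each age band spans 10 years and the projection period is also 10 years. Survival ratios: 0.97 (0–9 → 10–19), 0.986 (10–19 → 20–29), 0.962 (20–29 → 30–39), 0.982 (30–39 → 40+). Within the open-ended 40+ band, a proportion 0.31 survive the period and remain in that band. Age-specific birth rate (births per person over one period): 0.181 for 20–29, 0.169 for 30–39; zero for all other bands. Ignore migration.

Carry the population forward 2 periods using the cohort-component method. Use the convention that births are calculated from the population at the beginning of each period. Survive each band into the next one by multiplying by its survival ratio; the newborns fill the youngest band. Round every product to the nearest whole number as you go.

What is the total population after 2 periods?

[period 1]
Births: 3550 × 0.181 = 643  |  9000 × 0.169 = 1521 — total 2164
10–19: 1400 × 0.97 = 1358
20–29: 4300 × 0.986 = 4240
30–39: 3550 × 0.962 = 3415
40+: 9000 × 0.982 + 2800 × 0.31 = 8838 + 868 = 9706
End of period: [2164, 1358, 4240, 3415, 9706]
[period 2]
Births: 4240 × 0.181 = 767  |  3415 × 0.169 = 577 — total 1344
10–19: 2164 × 0.97 = 2099
20–29: 1358 × 0.986 = 1339
30–39: 4240 × 0.962 = 4079
40+: 3415 × 0.982 + 9706 × 0.31 = 3354 + 3009 = 6363
End of period: [1344, 2099, 1339, 4079, 6363]
Total after period 2: 1344 + 2099 + 1339 + 4079 + 6363 = 15224

15224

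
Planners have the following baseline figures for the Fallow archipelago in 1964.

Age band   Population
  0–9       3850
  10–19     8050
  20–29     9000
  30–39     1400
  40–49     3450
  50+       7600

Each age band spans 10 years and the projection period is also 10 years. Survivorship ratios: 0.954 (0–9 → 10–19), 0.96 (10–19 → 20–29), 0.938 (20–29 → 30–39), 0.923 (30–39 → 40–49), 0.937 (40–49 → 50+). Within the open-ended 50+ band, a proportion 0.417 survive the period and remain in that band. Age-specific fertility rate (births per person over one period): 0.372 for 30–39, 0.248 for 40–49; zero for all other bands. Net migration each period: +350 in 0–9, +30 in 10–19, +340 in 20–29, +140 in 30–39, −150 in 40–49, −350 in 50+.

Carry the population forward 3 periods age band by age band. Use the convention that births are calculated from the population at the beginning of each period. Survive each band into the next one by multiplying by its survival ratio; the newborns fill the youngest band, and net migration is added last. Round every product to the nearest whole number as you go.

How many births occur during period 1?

1377

Period 1:
Births: 1400 × 0.372 = 521, 3450 × 0.248 = 856 → 1377
10–19: 3850 × 0.954 = 3673
20–29: 8050 × 0.96 = 7728
30–39: 9000 × 0.938 = 8442
40–49: 1400 × 0.923 = 1292
50+: 3450 × 0.937 + 7600 × 0.417 = 3233 + 3169 = 6402
Net migration: 0–9 + 350 → 1727; 10–19 + 30 → 3703; 20–29 + 340 → 8068; 30–39 + 140 → 8582; 40–49 − 150 → 1142; 50+ − 350 → 6052
Giving 1727 / 3703 / 8068 / 8582 / 1142 / 6052.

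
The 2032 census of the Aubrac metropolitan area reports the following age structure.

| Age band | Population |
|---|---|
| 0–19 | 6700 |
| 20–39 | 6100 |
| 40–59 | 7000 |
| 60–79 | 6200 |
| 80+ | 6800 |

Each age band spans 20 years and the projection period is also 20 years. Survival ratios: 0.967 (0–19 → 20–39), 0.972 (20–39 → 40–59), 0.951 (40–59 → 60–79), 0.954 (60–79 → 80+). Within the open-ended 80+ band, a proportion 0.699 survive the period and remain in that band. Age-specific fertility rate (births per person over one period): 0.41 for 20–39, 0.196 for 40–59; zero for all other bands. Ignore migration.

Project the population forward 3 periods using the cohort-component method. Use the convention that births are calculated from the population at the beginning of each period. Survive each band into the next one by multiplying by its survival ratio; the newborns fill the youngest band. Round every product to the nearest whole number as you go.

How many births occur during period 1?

Let band 1 be 0–19 through band 5 = 80+.
— Period 1 —
Births: 6100 * 0.41 = 2501  |  7000 * 0.196 = 1372 — total 3873
Band 2: 6700 * 0.967 = 6479
Band 3: 6100 * 0.972 = 5929
Band 4: 7000 * 0.951 = 6657
Band 5: 6200 * 0.954 + 6800 * 0.699 = 5915 + 4753 = 10668
End of period: [3873, 6479, 5929, 6657, 10668]

3873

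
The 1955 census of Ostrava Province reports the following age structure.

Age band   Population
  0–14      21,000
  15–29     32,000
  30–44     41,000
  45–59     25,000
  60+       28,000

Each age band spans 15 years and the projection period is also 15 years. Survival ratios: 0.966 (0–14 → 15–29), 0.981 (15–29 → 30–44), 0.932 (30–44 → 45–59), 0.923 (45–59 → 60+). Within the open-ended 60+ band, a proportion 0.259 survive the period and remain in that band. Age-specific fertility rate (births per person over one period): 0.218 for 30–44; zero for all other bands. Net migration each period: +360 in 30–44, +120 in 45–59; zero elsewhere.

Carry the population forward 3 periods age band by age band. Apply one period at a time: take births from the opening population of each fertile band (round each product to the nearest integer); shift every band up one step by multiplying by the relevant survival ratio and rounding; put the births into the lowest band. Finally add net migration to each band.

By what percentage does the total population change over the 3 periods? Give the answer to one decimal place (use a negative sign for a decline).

-47.2

— Period 1 —
Births: 41000 * 0.218 = 8938
15–29: 21000 * 0.966 = 20286
30–44: 32000 * 0.981 = 31392
45–59: 41000 * 0.932 = 38212
60+: 25000 * 0.923 + 28000 * 0.259 = 23075 + 7252 = 30327
Net migration: 30–44 + 360 → 31752; 45–59 + 120 → 38332
Population now: 0–14=8938, 15–29=20286, 30–44=31752, 45–59=38332, 60+=30327
— Period 2 —
Births: 31752 * 0.218 = 6922
15–29: 8938 * 0.966 = 8634
30–44: 20286 * 0.981 = 19901
45–59: 31752 * 0.932 = 29593
60+: 38332 * 0.923 + 30327 * 0.259 = 35380 + 7855 = 43235
Net migration: 30–44 + 360 → 20261; 45–59 + 120 → 29713
Population now: 0–14=6922, 15–29=8634, 30–44=20261, 45–59=29713, 60+=43235
— Period 3 —
Births: 20261 * 0.218 = 4417
15–29: 6922 * 0.966 = 6687
30–44: 8634 * 0.981 = 8470
45–59: 20261 * 0.932 = 18883
60+: 29713 * 0.923 + 43235 * 0.259 = 27425 + 11198 = 38623
Net migration: 30–44 + 360 → 8830; 45–59 + 120 → 19003
Population now: 0–14=4417, 15–29=6687, 30–44=8830, 45–59=19003, 60+=38623
Total: 147000 → 77560; change = -69440; percentage change = -47.2%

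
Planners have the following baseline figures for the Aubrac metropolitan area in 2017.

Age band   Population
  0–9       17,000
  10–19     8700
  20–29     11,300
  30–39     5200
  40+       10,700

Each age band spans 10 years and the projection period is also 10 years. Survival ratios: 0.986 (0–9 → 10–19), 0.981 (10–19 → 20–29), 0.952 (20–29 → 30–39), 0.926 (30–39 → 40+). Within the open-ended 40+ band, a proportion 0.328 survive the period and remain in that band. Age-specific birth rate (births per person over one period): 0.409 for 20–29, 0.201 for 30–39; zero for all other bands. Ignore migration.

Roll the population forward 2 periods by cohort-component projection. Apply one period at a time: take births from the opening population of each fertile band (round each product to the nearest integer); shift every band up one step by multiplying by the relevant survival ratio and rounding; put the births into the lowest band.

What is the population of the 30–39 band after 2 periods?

Numbering the bands 1..5 from youngest to oldest:
Period 1:
Births: 11300 * 0.409 = 4622, 5200 * 0.201 = 1045 ⇒ total 5667
Band 2: 17000 * 0.986 = 16762
Band 3: 8700 * 0.981 = 8535
Band 4: 11300 * 0.952 = 10758
Band 5: 5200 * 0.926 + 10700 * 0.328 = 4815 + 3510 = 8325
→ [5667, 16762, 8535, 10758, 8325]
Period 2:
Births: 8535 * 0.409 = 3491, 10758 * 0.201 = 2162 ⇒ total 5653
Band 2: 5667 * 0.986 = 5588
Band 3: 16762 * 0.981 = 16444
Band 4: 8535 * 0.952 = 8125
Band 5: 10758 * 0.926 + 8325 * 0.328 = 9962 + 2731 = 12693
→ [5653, 5588, 16444, 8125, 12693]

8125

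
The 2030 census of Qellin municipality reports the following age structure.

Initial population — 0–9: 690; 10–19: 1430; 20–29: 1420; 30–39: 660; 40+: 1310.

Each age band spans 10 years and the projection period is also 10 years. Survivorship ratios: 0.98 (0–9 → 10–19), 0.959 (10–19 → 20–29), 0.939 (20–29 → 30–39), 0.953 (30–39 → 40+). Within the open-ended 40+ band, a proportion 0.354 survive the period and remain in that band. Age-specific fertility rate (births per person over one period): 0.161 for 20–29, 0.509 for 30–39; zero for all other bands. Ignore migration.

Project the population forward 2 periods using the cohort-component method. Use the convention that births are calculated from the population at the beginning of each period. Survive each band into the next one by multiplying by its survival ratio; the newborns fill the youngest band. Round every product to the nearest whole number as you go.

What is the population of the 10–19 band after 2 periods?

554

Numbering the groups 1..5 from youngest to oldest:
— Period 1 —
Births: 1420 × 0.161 = 229 ; 660 × 0.509 = 336 — total 565
Group 2: 690 × 0.98 = 676
Group 3: 1430 × 0.959 = 1371
Group 4: 1420 × 0.939 = 1333
Group 5: 660 × 0.953 + 1310 × 0.354 = 629 + 464 = 1093
End of period: [565, 676, 1371, 1333, 1093]
— Period 2 —
Births: 1371 × 0.161 = 221 ; 1333 × 0.509 = 678 — total 899
Group 2: 565 × 0.98 = 554
Group 3: 676 × 0.959 = 648
Group 4: 1371 × 0.939 = 1287
Group 5: 1333 × 0.953 + 1093 × 0.354 = 1270 + 387 = 1657
End of period: [899, 554, 648, 1287, 1657]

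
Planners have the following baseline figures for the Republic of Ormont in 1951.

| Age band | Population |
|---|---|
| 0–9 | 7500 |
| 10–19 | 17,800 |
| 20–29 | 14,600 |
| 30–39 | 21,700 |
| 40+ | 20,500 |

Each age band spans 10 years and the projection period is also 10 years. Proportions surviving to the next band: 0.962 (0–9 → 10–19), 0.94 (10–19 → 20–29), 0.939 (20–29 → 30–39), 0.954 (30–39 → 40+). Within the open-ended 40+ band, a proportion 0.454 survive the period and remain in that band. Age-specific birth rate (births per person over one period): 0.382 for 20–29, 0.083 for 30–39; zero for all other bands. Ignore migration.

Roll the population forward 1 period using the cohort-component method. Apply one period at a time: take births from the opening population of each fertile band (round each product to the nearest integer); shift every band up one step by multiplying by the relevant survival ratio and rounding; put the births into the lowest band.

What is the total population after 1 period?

75043

Period 1.
Births: 14600 * 0.382 = 5577 ; 21700 * 0.083 = 1801 → 7378
10–19: 7500 * 0.962 = 7215
20–29: 17800 * 0.94 = 16732
30–39: 14600 * 0.939 = 13709
40+: 21700 * 0.954 + 20500 * 0.454 = 20702 + 9307 = 30009
Population now: 0–9=7378, 10–19=7215, 20–29=16732, 30–39=13709, 40+=30009
Total after period 1: 7378 + 7215 + 16732 + 13709 + 30009 = 75043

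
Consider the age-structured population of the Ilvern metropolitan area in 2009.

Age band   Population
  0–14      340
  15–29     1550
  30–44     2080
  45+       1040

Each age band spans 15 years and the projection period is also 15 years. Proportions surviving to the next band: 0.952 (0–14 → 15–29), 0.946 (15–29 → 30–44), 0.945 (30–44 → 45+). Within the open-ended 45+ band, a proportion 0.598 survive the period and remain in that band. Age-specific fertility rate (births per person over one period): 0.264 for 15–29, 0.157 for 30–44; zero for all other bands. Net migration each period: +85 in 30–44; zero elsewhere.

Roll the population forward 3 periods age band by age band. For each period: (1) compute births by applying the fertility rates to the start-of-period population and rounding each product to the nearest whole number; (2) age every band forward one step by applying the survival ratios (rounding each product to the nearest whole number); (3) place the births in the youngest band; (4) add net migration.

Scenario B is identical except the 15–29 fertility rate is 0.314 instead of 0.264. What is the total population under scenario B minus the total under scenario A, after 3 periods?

143

Numbering the bands 1..4 from youngest to oldest:
After projecting period 1:
Births: 1550 * 0.264 = 409, 2080 * 0.157 = 327 — total 736
Band 2: 340 * 0.952 = 324
Band 3: 1550 * 0.946 = 1466
Band 4: 2080 * 0.945 + 1040 * 0.598 = 1966 + 622 = 2588
Net migration: Band 3 + 85 → 1551
Giving 736 / 324 / 1551 / 2588.
After projecting period 2:
Births: 324 * 0.264 = 86, 1551 * 0.157 = 244 — total 330
Band 2: 736 * 0.952 = 701
Band 3: 324 * 0.946 = 307
Band 4: 1551 * 0.945 + 2588 * 0.598 = 1466 + 1548 = 3014
Net migration: Band 3 + 85 → 392
Giving 330 / 701 / 392 / 3014.
After projecting period 3:
Births: 701 * 0.264 = 185, 392 * 0.157 = 62 — total 247
Band 2: 330 * 0.952 = 314
Band 3: 701 * 0.946 = 663
Band 4: 392 * 0.945 + 3014 * 0.598 = 370 + 1802 = 2172
Net migration: Band 3 + 85 → 748
Giving 247 / 314 / 748 / 2172.
Scenario A total after 3 periods: 3481
Scenario B projection —
After projecting period 1:
Births: 1550 * 0.314 = 487, 2080 * 0.157 = 327 — total 814
Band 2: 340 * 0.952 = 324
Band 3: 1550 * 0.946 = 1466
Band 4: 2080 * 0.945 + 1040 * 0.598 = 1966 + 622 = 2588
Net migration: Band 3 + 85 → 1551
Giving 814 / 324 / 1551 / 2588.
After projecting period 2:
Births: 324 * 0.314 = 102, 1551 * 0.157 = 244 — total 346
Band 2: 814 * 0.952 = 775
Band 3: 324 * 0.946 = 307
Band 4: 1551 * 0.945 + 2588 * 0.598 = 1466 + 1548 = 3014
Net migration: Band 3 + 85 → 392
Giving 346 / 775 / 392 / 3014.
After projecting period 3:
Births: 775 * 0.314 = 243, 392 * 0.157 = 62 — total 305
Band 2: 346 * 0.952 = 329
Band 3: 775 * 0.946 = 733
Band 4: 392 * 0.945 + 3014 * 0.598 = 370 + 1802 = 2172
Net migration: Band 3 + 85 → 818
Giving 305 / 329 / 818 / 2172.
Scenario B total after 3 periods: 3624
Difference B − A = 3624 − 3481 = 143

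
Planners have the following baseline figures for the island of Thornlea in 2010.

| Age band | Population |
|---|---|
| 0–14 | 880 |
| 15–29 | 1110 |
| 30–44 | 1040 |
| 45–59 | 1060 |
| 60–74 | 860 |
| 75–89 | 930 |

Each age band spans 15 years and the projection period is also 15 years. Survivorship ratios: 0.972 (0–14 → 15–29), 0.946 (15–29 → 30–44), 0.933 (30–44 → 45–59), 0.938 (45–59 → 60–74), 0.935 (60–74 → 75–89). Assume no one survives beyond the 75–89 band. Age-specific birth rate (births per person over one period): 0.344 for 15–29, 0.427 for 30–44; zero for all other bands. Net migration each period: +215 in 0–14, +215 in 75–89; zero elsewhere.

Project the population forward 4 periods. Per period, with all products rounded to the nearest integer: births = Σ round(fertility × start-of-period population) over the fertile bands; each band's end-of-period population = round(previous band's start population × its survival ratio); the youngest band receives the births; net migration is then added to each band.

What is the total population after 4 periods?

Numbering the groups 1..6 from youngest to oldest:
— Period 1 —
Births: 1110 × 0.344 = 382, 1040 × 0.427 = 444 → total 826
Group 2: 880 × 0.972 = 855
Group 3: 1110 × 0.946 = 1050
Group 4: 1040 × 0.933 = 970
Group 5: 1060 × 0.938 = 994
Group 6: 860 × 0.935 = 804
Net migration: Group 1 + 215 → 1041; Group 6 + 215 → 1019
End of period: [1041, 855, 1050, 970, 994, 1019]
— Period 2 —
Births: 855 × 0.344 = 294, 1050 × 0.427 = 448 → total 742
Group 2: 1041 × 0.972 = 1012
Group 3: 855 × 0.946 = 809
Group 4: 1050 × 0.933 = 980
Group 5: 970 × 0.938 = 910
Group 6: 994 × 0.935 = 929
Net migration: Group 1 + 215 → 957; Group 6 + 215 → 1144
End of period: [957, 1012, 809, 980, 910, 1144]
— Period 3 —
Births: 1012 × 0.344 = 348, 809 × 0.427 = 345 → total 693
Group 2: 957 × 0.972 = 930
Group 3: 1012 × 0.946 = 957
Group 4: 809 × 0.933 = 755
Group 5: 980 × 0.938 = 919
Group 6: 910 × 0.935 = 851
Net migration: Group 1 + 215 → 908; Group 6 + 215 → 1066
End of period: [908, 930, 957, 755, 919, 1066]
— Period 4 —
Births: 930 × 0.344 = 320, 957 × 0.427 = 409 → total 729
Group 2: 908 × 0.972 = 883
Group 3: 930 × 0.946 = 880
Group 4: 957 × 0.933 = 893
Group 5: 755 × 0.938 = 708
Group 6: 919 × 0.935 = 859
Net migration: Group 1 + 215 → 944; Group 6 + 215 → 1074
End of period: [944, 883, 880, 893, 708, 1074]
Total after period 4: 944 + 883 + 880 + 893 + 708 + 1074 = 5382

5382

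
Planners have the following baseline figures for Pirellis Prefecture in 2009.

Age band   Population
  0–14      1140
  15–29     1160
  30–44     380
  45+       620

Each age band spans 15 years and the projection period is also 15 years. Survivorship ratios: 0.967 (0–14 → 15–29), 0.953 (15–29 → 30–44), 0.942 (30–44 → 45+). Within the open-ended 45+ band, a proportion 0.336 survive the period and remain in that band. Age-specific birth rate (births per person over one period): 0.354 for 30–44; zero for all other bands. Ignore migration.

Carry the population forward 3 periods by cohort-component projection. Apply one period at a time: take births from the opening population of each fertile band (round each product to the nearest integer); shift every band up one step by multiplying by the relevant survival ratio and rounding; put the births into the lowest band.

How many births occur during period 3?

Call the groups 1 to 4, youngest first.
After projecting period 1:
Births: 380 × 0.354 = 135
Group 2: 1140 × 0.967 = 1102
Group 3: 1160 × 0.953 = 1105
Group 4: 380 × 0.942 + 620 × 0.336 = 358 + 208 = 566
→ [135, 1102, 1105, 566]
After projecting period 2:
Births: 1105 × 0.354 = 391
Group 2: 135 × 0.967 = 131
Group 3: 1102 × 0.953 = 1050
Group 4: 1105 × 0.942 + 566 × 0.336 = 1041 + 190 = 1231
→ [391, 131, 1050, 1231]
After projecting period 3:
Births: 1050 × 0.354 = 372
Group 2: 391 × 0.967 = 378
Group 3: 131 × 0.953 = 125
Group 4: 1050 × 0.942 + 1231 × 0.336 = 989 + 414 = 1403
→ [372, 378, 125, 1403]

372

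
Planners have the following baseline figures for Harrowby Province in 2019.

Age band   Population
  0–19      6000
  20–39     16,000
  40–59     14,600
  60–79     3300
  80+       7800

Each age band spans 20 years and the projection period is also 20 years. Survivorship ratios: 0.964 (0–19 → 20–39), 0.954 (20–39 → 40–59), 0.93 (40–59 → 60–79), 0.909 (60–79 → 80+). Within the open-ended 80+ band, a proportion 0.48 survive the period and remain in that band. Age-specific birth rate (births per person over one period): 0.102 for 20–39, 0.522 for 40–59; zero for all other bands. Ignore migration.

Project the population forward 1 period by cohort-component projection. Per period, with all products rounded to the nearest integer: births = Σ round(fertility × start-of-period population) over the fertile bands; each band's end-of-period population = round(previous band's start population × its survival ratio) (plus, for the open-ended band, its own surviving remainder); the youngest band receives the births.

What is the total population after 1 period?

50623

Let band 1 be 0–19 through band 5 = 80+.
After projecting period 1:
Births: 16000 × 0.102 = 1632  |  14600 × 0.522 = 7621 — total 9253
Band 2: 6000 × 0.964 = 5784
Band 3: 16000 × 0.954 = 15264
Band 4: 14600 × 0.93 = 13578
Band 5: 3300 × 0.909 + 7800 × 0.48 = 3000 + 3744 = 6744
→ [9253, 5784, 15264, 13578, 6744]
Total after period 1: 9253 + 5784 + 15264 + 13578 + 6744 = 50623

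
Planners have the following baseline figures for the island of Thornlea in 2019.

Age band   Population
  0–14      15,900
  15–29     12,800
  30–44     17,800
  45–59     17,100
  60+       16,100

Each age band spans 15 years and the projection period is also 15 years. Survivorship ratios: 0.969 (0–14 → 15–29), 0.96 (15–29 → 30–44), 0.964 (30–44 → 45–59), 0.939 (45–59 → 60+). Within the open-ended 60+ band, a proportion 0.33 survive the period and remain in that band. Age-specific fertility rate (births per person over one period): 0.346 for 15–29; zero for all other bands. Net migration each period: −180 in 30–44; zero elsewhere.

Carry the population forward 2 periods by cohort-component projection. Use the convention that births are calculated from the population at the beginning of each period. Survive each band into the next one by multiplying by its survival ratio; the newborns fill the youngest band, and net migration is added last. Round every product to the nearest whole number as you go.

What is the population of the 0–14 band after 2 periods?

5331

After projecting period 1:
Births: 12800 × 0.346 = 4429
15–29: 15900 × 0.969 = 15407
30–44: 12800 × 0.96 = 12288
45–59: 17800 × 0.964 = 17159
60+: 17100 × 0.939 + 16100 × 0.33 = 16057 + 5313 = 21370
Net migration: 30–44 − 180 → 12108
Giving 4429 / 15407 / 12108 / 17159 / 21370.
After projecting period 2:
Births: 15407 × 0.346 = 5331
15–29: 4429 × 0.969 = 4292
30–44: 15407 × 0.96 = 14791
45–59: 12108 × 0.964 = 11672
60+: 17159 × 0.939 + 21370 × 0.33 = 16112 + 7052 = 23164
Net migration: 30–44 − 180 → 14611
Giving 5331 / 4292 / 14611 / 11672 / 23164.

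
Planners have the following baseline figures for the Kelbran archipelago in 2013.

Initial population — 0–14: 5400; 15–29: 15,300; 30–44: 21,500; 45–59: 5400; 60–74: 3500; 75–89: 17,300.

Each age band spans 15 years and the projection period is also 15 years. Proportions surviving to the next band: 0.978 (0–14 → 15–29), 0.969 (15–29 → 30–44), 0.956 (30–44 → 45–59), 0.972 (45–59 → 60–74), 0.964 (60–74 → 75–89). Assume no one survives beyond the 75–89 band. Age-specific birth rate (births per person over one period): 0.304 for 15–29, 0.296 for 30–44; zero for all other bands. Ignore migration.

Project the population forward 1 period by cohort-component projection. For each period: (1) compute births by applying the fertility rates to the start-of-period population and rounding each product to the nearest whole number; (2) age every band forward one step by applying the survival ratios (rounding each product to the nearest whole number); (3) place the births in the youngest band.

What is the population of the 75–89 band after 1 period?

3374

Let group 1 be 0–14 through group 6 = 75–89.
— Period 1 —
Births: 15300 × 0.304 = 4651  |  21500 × 0.296 = 6364 → total 11015
Group 2: 5400 × 0.978 = 5281
Group 3: 15300 × 0.969 = 14826
Group 4: 21500 × 0.956 = 20554
Group 5: 5400 × 0.972 = 5249
Group 6: 3500 × 0.964 = 3374
Population now: 0–14=11015, 15–29=5281, 30–44=14826, 45–59=20554, 60–74=5249, 75–89=3374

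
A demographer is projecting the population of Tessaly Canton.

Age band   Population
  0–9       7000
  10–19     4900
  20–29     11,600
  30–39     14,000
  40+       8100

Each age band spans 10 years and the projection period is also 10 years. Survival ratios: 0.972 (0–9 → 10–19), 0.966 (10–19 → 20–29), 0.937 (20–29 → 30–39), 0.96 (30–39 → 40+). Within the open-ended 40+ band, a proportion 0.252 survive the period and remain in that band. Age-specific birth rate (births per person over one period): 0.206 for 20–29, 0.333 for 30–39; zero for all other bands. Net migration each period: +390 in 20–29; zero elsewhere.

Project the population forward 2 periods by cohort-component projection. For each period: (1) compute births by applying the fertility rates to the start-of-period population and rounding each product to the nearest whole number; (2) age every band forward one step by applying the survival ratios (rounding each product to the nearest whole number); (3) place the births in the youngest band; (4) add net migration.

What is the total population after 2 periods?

37627

(Groups numbered youngest = 1 to oldest = 5.)
After projecting period 1:
Births: 11600 × 0.206 = 2390  |  14000 × 0.333 = 4662 → 7052
Group 2: 7000 × 0.972 = 6804
Group 3: 4900 × 0.966 = 4733
Group 4: 11600 × 0.937 = 10869
Group 5: 14000 × 0.96 + 8100 × 0.252 = 13440 + 2041 = 15481
Net migration: Group 3 + 390 → 5123
→ [7052, 6804, 5123, 10869, 15481]
After projecting period 2:
Births: 5123 × 0.206 = 1055  |  10869 × 0.333 = 3619 → 4674
Group 2: 7052 × 0.972 = 6855
Group 3: 6804 × 0.966 = 6573
Group 4: 5123 × 0.937 = 4800
Group 5: 10869 × 0.96 + 15481 × 0.252 = 10434 + 3901 = 14335
Net migration: Group 3 + 390 → 6963
→ [4674, 6855, 6963, 4800, 14335]
Total after period 2: 4674 + 6855 + 6963 + 4800 + 14335 = 37627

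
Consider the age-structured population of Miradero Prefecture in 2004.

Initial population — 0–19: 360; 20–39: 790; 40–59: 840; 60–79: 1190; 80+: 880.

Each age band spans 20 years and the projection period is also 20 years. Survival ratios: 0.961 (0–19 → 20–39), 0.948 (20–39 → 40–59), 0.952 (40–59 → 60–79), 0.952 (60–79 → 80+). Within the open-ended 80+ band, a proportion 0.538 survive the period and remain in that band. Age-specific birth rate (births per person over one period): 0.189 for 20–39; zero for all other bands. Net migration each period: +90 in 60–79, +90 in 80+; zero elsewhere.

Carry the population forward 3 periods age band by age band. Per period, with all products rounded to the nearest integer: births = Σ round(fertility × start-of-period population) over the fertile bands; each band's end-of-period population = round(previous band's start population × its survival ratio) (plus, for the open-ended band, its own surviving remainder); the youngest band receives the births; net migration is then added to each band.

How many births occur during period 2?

65

Period 1:
Births: 790 × 0.189 = 149
20–39: 360 × 0.961 = 346
40–59: 790 × 0.948 = 749
60–79: 840 × 0.952 = 800
80+: 1190 × 0.952 + 880 × 0.538 = 1133 + 473 = 1606
Net migration: 60–79 + 90 → 890; 80+ + 90 → 1696
Giving 149 / 346 / 749 / 890 / 1696.
Period 2:
Births: 346 × 0.189 = 65
20–39: 149 × 0.961 = 143
40–59: 346 × 0.948 = 328
60–79: 749 × 0.952 = 713
80+: 890 × 0.952 + 1696 × 0.538 = 847 + 912 = 1759
Net migration: 60–79 + 90 → 803; 80+ + 90 → 1849
Giving 65 / 143 / 328 / 803 / 1849.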